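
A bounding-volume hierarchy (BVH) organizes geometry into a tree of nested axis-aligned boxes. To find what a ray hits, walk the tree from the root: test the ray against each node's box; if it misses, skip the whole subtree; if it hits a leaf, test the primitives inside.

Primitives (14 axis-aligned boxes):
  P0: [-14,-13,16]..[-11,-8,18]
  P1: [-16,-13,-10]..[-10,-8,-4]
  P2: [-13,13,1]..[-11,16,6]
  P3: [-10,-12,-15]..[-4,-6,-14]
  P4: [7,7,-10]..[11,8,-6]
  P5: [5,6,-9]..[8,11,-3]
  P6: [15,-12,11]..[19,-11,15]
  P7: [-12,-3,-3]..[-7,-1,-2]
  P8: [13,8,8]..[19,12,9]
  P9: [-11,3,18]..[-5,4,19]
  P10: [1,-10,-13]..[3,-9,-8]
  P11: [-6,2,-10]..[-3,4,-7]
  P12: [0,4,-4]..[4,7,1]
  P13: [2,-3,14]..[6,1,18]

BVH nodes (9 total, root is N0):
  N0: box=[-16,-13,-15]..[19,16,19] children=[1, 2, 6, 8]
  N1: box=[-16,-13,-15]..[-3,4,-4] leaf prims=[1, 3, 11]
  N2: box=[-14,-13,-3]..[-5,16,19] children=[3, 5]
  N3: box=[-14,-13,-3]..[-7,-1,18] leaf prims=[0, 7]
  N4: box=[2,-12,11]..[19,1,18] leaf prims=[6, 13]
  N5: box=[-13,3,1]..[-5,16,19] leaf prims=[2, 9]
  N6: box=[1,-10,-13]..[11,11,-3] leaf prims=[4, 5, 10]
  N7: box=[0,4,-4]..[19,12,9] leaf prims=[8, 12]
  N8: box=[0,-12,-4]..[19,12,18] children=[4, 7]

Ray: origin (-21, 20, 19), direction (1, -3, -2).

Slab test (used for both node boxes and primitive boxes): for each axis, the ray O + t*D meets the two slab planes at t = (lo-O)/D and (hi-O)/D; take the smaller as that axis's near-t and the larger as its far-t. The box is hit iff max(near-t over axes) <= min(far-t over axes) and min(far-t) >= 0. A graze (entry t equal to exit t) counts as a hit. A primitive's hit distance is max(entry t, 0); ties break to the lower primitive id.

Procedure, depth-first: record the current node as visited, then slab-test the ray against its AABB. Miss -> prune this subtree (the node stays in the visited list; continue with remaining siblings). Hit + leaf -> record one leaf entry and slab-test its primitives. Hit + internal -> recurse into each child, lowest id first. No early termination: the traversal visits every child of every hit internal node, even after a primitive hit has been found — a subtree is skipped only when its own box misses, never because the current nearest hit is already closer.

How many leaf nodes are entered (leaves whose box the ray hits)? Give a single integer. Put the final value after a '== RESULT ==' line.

Trace the traversal:
N0 x:[5,40] y:[4/3,11] z:[0,17] -> hit [5,11], descend [1, 2, 6, 8]
  N1 x:[5,18] y:[16/3,11] z:[23/2,17] -> miss, prune
  N2 x:[7,16] y:[4/3,11] z:[0,11] -> hit [7,11], descend [3, 5]
    N3 x:[7,14] y:[7,11] z:[1/2,11] -> hit [7,11] leaf, test {P0(miss), P7(miss)}
    N5 x:[8,16] y:[4/3,17/3] z:[0,9] -> miss, prune
  N6 x:[22,32] y:[3,10] z:[11,16] -> miss, prune
  N8 x:[21,40] y:[8/3,32/3] z:[1/2,23/2] -> miss, prune

Summary -> nodes [0, 1, 2, 3, 5, 6, 8]; box-tests=7; leaf-entries=1; first=miss

== RESULT ==
1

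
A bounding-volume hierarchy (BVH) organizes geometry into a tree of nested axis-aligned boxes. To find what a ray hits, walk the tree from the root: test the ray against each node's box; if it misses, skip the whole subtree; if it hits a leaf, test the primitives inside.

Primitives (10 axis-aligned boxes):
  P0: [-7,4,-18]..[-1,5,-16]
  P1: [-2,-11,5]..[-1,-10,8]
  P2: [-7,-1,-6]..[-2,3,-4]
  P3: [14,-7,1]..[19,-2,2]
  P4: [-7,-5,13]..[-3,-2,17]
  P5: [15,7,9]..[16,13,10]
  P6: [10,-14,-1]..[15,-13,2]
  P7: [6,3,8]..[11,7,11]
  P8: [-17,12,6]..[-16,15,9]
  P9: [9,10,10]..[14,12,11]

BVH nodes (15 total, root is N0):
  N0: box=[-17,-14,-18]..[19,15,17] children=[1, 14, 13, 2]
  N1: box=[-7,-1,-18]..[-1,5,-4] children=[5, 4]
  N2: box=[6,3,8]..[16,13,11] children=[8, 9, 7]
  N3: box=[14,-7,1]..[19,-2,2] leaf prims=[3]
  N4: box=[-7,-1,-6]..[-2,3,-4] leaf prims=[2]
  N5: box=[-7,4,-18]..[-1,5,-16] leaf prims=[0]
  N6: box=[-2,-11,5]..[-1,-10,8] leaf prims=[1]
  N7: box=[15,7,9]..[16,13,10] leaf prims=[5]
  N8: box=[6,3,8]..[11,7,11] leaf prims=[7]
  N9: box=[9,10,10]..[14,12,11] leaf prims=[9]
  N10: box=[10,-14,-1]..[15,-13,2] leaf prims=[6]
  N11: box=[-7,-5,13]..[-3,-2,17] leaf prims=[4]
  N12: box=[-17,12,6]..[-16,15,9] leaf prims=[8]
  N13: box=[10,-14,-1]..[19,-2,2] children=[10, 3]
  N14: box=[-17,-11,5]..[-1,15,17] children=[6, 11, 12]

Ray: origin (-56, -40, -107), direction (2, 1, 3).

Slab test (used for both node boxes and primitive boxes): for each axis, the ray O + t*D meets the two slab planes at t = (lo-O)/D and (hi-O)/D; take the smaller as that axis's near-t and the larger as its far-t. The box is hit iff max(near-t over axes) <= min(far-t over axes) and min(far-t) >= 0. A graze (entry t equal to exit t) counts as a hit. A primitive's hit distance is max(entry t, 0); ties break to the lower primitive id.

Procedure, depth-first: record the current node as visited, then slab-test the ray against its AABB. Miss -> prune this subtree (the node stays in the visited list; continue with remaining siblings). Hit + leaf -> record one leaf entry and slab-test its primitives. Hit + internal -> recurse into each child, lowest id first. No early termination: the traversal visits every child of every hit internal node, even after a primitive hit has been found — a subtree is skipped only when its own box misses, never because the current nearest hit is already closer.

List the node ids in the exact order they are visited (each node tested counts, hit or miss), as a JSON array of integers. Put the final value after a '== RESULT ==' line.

Trace the traversal:
N0 x:[39/2,75/2] y:[26,55] z:[89/3,124/3] -> hit [89/3,75/2], descend [1, 2, 13, 14]
  N1 x:[49/2,55/2] y:[39,45] z:[89/3,103/3] -> miss, prune
  N2 x:[31,36] y:[43,53] z:[115/3,118/3] -> miss, prune
  N13 x:[33,75/2] y:[26,38] z:[106/3,109/3] -> hit [106/3,109/3], descend [3, 10]
    N3 x:[35,75/2] y:[33,38] z:[36,109/3] -> hit [36,109/3] leaf, test {P3@t=36}
    N10 x:[33,71/2] y:[26,27] z:[106/3,109/3] -> miss, prune
  N14 x:[39/2,55/2] y:[29,55] z:[112/3,124/3] -> miss, prune

order=[0, 1, 2, 13, 3, 10, 14]  |boxes|=7  |leaves|=1  hit=P3

== RESULT ==
[0, 1, 2, 13, 3, 10, 14]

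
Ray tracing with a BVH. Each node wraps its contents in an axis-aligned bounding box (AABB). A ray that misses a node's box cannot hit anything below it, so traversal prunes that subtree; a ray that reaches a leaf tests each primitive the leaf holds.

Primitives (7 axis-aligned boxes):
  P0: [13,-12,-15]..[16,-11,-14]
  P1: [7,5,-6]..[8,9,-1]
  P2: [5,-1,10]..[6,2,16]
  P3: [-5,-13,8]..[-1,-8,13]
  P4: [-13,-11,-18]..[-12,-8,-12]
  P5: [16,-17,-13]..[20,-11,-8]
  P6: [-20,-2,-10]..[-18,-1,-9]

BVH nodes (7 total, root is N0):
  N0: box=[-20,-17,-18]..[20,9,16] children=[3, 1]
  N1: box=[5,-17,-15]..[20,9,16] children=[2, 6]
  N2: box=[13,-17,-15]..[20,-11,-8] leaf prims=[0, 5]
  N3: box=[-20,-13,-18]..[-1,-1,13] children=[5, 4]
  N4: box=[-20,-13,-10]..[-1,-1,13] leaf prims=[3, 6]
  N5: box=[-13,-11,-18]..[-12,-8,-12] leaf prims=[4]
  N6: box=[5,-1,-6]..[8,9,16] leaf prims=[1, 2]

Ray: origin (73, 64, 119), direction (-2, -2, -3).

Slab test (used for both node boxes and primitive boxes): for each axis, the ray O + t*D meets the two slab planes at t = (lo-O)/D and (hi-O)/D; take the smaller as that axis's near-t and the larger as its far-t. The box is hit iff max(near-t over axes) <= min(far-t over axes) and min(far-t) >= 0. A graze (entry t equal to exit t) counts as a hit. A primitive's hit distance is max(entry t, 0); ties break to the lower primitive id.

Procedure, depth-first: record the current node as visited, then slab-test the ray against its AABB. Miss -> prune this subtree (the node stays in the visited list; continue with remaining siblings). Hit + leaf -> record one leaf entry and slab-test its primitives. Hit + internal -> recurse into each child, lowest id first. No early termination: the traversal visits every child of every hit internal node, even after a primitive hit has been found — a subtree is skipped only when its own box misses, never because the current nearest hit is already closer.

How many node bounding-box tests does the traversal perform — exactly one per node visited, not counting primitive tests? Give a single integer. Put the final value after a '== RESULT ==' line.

Trace the traversal:
N0 x:[53/2,93/2] y:[55/2,81/2] z:[103/3,137/3] -> hit [103/3,81/2], descend [1, 3]
  N1 x:[53/2,34] y:[55/2,81/2] z:[103/3,134/3] -> miss, prune
  N3 x:[37,93/2] y:[65/2,77/2] z:[106/3,137/3] -> hit [37,77/2], descend [4, 5]
    N4 x:[37,93/2] y:[65/2,77/2] z:[106/3,43] -> hit [37,77/2] leaf, test {P3@t=37, P6(miss)}
    N5 x:[85/2,43] y:[36,75/2] z:[131/3,137/3] -> miss, prune

Summary -> nodes [0, 1, 3, 4, 5]; box-tests=5; leaf-entries=1; first=P3

== RESULT ==
5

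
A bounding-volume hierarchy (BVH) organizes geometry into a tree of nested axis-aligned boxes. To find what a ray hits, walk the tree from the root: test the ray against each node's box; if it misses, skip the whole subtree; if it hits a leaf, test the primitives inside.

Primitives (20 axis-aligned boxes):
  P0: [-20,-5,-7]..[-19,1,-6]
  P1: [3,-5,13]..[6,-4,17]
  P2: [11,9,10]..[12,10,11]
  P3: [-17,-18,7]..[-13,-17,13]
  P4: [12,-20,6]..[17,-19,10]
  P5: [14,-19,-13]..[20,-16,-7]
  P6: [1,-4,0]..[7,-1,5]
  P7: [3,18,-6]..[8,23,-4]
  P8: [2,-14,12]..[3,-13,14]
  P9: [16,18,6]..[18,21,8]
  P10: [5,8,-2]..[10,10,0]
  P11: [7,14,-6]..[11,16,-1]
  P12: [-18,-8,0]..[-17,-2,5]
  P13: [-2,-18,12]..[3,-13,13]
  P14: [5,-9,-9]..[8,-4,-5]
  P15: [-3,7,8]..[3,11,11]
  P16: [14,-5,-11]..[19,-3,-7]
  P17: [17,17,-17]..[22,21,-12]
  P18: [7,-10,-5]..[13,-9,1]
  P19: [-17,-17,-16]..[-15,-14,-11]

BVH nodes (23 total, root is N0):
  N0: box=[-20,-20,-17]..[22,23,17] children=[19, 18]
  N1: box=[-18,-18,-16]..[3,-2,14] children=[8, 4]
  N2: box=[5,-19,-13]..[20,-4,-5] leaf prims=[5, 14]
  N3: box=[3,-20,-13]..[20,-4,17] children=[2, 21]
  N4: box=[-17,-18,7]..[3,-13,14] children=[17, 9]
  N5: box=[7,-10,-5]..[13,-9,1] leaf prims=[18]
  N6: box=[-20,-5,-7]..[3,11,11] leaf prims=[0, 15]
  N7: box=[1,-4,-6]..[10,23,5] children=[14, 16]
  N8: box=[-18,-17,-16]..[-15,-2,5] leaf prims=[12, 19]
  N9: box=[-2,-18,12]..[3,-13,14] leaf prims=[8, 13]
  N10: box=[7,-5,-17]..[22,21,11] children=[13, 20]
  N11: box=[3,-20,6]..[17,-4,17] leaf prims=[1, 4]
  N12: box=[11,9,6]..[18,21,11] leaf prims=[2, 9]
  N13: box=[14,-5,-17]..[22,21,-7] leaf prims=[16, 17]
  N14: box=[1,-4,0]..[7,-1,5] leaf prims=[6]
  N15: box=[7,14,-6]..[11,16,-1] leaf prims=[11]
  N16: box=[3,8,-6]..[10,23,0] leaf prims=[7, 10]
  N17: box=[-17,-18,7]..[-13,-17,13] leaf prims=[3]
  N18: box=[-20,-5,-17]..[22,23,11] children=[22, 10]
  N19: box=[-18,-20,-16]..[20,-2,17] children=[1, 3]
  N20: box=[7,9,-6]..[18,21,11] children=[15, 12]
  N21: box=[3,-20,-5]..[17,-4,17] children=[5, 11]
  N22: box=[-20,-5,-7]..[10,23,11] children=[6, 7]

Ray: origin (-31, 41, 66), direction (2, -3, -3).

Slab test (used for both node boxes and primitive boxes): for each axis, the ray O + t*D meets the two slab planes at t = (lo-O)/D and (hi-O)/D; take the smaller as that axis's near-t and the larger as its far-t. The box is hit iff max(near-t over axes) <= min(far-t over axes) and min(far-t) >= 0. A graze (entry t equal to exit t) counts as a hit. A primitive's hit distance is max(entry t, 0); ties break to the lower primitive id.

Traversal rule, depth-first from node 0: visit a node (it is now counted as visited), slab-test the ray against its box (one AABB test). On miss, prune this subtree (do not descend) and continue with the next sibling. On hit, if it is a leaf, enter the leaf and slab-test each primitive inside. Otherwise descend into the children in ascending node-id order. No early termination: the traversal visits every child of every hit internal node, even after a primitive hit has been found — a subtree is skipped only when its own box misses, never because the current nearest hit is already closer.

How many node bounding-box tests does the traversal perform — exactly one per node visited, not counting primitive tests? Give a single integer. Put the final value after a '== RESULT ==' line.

Traverse from the root:
N0 x:[11/2,53/2] y:[6,61/3] z:[49/3,83/3] -> hit [49/3,61/3], descend [18, 19]
  N18 x:[11/2,53/2] y:[6,46/3] z:[55/3,83/3] -> miss, prune
  N19 x:[13/2,51/2] y:[43/3,61/3] z:[49/3,82/3] -> hit [49/3,61/3], descend [1, 3]
    N1 x:[13/2,17] y:[43/3,59/3] z:[52/3,82/3] -> miss, prune
    N3 x:[17,51/2] y:[15,61/3] z:[49/3,79/3] -> hit [17,61/3], descend [2, 21]
      N2 x:[18,51/2] y:[15,20] z:[71/3,79/3] -> miss, prune
      N21 x:[17,24] y:[15,61/3] z:[49/3,71/3] -> hit [17,61/3], descend [5, 11]
        N5 x:[19,22] y:[50/3,17] z:[65/3,71/3] -> miss, prune
        N11 x:[17,24] y:[15,61/3] z:[49/3,20] -> hit [17,20] leaf, test {P1(miss), P4(miss)}

9 AABB tests over nodes [0, 18, 19, 1, 3, 2, 21, 5, 11]; 1 leaf entered; closest miss.

== RESULT ==
9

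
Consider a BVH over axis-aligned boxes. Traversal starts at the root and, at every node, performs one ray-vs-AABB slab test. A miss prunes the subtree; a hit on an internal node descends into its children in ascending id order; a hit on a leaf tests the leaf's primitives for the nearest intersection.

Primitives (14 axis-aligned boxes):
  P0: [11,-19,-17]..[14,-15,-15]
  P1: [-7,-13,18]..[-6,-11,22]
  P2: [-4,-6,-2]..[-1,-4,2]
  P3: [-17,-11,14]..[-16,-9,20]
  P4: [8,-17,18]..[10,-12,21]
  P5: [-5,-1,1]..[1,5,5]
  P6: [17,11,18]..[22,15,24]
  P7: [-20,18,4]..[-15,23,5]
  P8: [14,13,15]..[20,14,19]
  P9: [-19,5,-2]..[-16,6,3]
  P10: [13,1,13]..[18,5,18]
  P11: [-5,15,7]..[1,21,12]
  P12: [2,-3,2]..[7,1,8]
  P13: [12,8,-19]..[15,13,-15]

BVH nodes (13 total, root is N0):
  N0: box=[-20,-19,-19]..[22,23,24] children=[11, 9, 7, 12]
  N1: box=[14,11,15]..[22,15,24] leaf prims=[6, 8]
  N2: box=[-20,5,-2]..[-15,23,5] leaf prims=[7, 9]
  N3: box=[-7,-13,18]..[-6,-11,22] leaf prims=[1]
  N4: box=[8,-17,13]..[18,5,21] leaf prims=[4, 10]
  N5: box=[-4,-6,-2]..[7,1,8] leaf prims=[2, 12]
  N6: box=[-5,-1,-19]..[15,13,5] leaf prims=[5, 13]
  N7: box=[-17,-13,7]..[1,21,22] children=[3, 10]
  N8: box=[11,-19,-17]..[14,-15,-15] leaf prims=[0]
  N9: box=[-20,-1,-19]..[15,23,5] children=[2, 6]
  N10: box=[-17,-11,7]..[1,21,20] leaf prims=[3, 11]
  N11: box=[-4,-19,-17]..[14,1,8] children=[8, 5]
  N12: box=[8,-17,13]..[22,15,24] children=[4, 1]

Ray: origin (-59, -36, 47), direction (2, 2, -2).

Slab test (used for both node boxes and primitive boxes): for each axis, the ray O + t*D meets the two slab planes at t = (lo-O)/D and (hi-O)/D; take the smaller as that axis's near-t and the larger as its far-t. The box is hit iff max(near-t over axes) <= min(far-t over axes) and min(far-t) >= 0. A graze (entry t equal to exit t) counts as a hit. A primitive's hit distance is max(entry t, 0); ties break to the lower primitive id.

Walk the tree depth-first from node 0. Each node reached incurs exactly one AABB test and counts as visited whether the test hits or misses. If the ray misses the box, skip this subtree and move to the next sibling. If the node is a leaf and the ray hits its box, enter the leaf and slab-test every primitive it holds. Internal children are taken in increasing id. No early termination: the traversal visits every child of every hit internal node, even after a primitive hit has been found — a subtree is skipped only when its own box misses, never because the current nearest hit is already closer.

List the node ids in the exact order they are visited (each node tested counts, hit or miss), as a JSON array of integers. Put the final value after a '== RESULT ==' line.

Traverse from the root:
N0 x:[39/2,81/2] y:[17/2,59/2] z:[23/2,33] -> hit [39/2,59/2], descend [7, 9, 11, 12]
  N7 x:[21,30] y:[23/2,57/2] z:[25/2,20] -> miss, prune
  N9 x:[39/2,37] y:[35/2,59/2] z:[21,33] -> hit [21,59/2], descend [2, 6]
    N2 x:[39/2,22] y:[41/2,59/2] z:[21,49/2] -> hit [21,22] leaf, test {P7(miss), P9(miss)}
    N6 x:[27,37] y:[35/2,49/2] z:[21,33] -> miss, prune
  N11 x:[55/2,73/2] y:[17/2,37/2] z:[39/2,32] -> miss, prune
  N12 x:[67/2,81/2] y:[19/2,51/2] z:[23/2,17] -> miss, prune

order=[0, 7, 9, 2, 6, 11, 12]  |boxes|=7  |leaves|=1  hit=miss

== RESULT ==
[0, 7, 9, 2, 6, 11, 12]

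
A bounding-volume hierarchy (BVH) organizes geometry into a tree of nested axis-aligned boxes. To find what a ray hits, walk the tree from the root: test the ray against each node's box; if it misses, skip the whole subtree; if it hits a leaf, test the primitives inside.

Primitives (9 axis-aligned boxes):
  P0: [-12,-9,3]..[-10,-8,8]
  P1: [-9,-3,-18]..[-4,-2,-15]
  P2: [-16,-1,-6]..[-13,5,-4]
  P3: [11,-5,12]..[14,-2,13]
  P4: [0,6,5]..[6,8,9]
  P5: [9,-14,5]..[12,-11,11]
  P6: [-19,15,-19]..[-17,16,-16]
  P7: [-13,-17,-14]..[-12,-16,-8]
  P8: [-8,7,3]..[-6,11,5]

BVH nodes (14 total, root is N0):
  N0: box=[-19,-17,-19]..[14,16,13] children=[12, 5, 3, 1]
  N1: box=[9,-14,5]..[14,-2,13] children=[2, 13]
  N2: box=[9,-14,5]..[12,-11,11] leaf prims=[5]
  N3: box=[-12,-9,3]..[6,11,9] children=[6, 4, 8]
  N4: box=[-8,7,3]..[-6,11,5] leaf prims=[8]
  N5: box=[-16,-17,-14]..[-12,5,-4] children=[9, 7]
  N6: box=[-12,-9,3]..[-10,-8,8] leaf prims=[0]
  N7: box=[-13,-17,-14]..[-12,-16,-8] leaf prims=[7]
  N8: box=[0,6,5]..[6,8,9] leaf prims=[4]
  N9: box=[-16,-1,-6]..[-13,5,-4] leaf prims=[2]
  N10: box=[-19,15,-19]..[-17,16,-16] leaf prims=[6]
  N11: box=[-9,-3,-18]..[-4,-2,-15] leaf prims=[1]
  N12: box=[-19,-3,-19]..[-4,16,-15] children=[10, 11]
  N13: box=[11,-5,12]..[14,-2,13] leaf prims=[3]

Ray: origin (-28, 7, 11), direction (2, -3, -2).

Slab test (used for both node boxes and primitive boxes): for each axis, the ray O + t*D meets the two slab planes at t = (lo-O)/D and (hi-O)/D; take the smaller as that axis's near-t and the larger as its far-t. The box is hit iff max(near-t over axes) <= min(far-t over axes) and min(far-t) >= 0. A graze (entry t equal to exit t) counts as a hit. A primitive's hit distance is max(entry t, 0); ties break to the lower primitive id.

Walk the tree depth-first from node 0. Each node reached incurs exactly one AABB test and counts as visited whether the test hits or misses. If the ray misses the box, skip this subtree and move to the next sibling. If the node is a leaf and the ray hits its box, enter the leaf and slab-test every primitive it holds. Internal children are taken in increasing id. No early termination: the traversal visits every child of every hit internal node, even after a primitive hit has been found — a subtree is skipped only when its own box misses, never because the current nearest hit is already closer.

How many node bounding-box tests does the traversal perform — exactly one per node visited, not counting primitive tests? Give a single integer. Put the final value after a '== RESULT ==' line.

Trace the traversal:
N0 x:[9/2,21] y:[-3,8] z:[-1,15] -> hit [9/2,8], descend [1, 3, 5, 12]
  N1 x:[37/2,21] y:[3,7] z:[-1,3] -> miss, prune
  N3 x:[8,17] y:[-4/3,16/3] z:[1,4] -> miss, prune
  N5 x:[6,8] y:[2/3,8] z:[15/2,25/2] -> hit [15/2,8], descend [7, 9]
    N7 x:[15/2,8] y:[23/3,8] z:[19/2,25/2] -> miss, prune
    N9 x:[6,15/2] y:[2/3,8/3] z:[15/2,17/2] -> miss, prune
  N12 x:[9/2,12] y:[-3,10/3] z:[13,15] -> miss, prune

Visited [0, 1, 3, 5, 7, 9, 12]. Tests: 7 box, 0 leaf. Nearest: miss.

== RESULT ==
7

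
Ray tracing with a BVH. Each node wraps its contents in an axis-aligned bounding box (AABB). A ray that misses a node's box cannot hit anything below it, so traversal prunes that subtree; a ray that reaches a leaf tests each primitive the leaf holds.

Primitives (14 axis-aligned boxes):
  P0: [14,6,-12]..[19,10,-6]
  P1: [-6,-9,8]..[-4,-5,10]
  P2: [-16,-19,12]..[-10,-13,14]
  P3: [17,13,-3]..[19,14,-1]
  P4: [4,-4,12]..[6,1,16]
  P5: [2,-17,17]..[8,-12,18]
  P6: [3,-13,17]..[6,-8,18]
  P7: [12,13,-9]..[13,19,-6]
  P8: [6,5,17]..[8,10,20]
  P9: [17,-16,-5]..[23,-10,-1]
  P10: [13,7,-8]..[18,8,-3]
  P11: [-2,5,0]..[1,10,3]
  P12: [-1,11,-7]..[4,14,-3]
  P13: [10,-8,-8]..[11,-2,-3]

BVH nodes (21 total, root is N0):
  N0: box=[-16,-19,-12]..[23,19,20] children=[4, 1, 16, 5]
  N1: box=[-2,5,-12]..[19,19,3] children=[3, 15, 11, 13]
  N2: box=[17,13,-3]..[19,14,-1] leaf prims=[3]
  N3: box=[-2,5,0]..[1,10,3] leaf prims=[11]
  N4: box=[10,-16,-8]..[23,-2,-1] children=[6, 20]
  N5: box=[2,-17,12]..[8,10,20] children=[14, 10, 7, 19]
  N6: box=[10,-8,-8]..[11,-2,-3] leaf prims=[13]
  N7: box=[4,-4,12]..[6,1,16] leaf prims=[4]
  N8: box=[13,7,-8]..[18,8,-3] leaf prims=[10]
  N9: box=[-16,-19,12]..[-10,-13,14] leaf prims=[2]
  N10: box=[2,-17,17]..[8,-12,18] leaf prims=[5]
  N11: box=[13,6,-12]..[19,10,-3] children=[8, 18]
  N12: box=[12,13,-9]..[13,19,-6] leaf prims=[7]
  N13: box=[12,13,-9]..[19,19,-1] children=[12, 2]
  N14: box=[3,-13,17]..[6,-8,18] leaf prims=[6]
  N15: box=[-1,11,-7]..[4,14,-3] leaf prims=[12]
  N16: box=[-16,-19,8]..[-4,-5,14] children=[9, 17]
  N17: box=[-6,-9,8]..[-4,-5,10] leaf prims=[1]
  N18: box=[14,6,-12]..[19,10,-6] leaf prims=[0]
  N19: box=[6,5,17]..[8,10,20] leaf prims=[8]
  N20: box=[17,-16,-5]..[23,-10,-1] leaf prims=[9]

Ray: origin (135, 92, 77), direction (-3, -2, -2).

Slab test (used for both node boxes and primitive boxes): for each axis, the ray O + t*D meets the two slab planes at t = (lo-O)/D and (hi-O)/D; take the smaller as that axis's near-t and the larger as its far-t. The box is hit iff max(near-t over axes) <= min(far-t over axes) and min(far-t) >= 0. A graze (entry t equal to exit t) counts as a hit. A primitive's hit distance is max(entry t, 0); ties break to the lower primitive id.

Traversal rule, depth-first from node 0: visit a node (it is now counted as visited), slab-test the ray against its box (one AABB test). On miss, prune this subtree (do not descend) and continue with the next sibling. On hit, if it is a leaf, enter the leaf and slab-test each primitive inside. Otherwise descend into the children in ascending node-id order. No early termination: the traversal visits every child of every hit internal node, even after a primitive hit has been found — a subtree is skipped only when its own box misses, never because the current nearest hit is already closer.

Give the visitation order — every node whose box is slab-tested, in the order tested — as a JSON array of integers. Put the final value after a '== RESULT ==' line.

Trace the traversal:
N0 x:[112/3,151/3] y:[73/2,111/2] z:[57/2,89/2] -> hit [112/3,89/2], descend [1, 4, 5, 16]
  N1 x:[116/3,137/3] y:[73/2,87/2] z:[37,89/2] -> hit [116/3,87/2], descend [3, 11, 13, 15]
    N3 x:[134/3,137/3] y:[41,87/2] z:[37,77/2] -> miss, prune
    N11 x:[116/3,122/3] y:[41,43] z:[40,89/2] -> miss, prune
    N13 x:[116/3,41] y:[73/2,79/2] z:[39,43] -> hit [39,79/2], descend [2, 12]
      N2 x:[116/3,118/3] y:[39,79/2] z:[39,40] -> hit [39,118/3] leaf, test {P3@t=39}
      N12 x:[122/3,41] y:[73/2,79/2] z:[83/2,43] -> miss, prune
    N15 x:[131/3,136/3] y:[39,81/2] z:[40,42] -> miss, prune
  N4 x:[112/3,125/3] y:[47,54] z:[39,85/2] -> miss, prune
  N5 x:[127/3,133/3] y:[41,109/2] z:[57/2,65/2] -> miss, prune
  N16 x:[139/3,151/3] y:[97/2,111/2] z:[63/2,69/2] -> miss, prune

order=[0, 1, 3, 11, 13, 2, 12, 15, 4, 5, 16]  |boxes|=11  |leaves|=1  hit=P3

== RESULT ==
[0, 1, 3, 11, 13, 2, 12, 15, 4, 5, 16]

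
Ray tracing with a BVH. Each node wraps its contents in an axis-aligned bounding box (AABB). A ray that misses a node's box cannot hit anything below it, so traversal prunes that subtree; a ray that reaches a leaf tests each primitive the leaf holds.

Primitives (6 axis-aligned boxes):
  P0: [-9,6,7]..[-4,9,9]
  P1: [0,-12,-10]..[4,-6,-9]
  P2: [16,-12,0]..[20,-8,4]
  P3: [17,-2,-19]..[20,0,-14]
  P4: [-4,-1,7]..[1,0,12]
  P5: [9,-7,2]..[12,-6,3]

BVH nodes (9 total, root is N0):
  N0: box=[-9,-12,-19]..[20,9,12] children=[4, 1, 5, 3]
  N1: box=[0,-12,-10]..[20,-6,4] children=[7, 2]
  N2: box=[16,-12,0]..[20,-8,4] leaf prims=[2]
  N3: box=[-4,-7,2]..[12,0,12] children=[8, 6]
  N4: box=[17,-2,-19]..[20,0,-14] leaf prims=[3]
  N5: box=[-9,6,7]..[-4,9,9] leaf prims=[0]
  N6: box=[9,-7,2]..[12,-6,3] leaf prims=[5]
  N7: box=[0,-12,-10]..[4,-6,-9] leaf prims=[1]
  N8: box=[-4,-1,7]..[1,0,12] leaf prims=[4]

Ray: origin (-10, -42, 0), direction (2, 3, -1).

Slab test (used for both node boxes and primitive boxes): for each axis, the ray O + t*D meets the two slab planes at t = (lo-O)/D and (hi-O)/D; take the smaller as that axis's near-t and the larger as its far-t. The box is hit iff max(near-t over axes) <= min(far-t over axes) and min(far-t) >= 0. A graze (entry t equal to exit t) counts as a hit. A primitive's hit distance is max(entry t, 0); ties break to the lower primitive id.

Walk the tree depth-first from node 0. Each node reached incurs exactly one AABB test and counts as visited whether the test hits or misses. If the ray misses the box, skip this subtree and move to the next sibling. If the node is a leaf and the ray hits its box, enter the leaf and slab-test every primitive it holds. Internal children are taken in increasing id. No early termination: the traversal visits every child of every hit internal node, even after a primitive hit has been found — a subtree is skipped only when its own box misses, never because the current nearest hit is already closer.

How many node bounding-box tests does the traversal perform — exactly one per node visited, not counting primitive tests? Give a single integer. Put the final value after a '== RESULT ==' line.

Trace the traversal:
N0 x:[1/2,15] y:[10,17] z:[-12,19] -> hit [10,15], descend [1, 3, 4, 5]
  N1 x:[5,15] y:[10,12] z:[-4,10] -> hit [10,10], descend [2, 7]
    N2 x:[13,15] y:[10,34/3] z:[-4,0] -> miss, prune
    N7 x:[5,7] y:[10,12] z:[9,10] -> miss, prune
  N3 x:[3,11] y:[35/3,14] z:[-12,-2] -> miss, prune
  N4 x:[27/2,15] y:[40/3,14] z:[14,19] -> hit [14,14] leaf, test {P3@t=14}
  N5 x:[1/2,3] y:[16,17] z:[-9,-7] -> miss, prune

7 AABB tests over nodes [0, 1, 2, 7, 3, 4, 5]; 1 leaf entered; closest P3.

== RESULT ==
7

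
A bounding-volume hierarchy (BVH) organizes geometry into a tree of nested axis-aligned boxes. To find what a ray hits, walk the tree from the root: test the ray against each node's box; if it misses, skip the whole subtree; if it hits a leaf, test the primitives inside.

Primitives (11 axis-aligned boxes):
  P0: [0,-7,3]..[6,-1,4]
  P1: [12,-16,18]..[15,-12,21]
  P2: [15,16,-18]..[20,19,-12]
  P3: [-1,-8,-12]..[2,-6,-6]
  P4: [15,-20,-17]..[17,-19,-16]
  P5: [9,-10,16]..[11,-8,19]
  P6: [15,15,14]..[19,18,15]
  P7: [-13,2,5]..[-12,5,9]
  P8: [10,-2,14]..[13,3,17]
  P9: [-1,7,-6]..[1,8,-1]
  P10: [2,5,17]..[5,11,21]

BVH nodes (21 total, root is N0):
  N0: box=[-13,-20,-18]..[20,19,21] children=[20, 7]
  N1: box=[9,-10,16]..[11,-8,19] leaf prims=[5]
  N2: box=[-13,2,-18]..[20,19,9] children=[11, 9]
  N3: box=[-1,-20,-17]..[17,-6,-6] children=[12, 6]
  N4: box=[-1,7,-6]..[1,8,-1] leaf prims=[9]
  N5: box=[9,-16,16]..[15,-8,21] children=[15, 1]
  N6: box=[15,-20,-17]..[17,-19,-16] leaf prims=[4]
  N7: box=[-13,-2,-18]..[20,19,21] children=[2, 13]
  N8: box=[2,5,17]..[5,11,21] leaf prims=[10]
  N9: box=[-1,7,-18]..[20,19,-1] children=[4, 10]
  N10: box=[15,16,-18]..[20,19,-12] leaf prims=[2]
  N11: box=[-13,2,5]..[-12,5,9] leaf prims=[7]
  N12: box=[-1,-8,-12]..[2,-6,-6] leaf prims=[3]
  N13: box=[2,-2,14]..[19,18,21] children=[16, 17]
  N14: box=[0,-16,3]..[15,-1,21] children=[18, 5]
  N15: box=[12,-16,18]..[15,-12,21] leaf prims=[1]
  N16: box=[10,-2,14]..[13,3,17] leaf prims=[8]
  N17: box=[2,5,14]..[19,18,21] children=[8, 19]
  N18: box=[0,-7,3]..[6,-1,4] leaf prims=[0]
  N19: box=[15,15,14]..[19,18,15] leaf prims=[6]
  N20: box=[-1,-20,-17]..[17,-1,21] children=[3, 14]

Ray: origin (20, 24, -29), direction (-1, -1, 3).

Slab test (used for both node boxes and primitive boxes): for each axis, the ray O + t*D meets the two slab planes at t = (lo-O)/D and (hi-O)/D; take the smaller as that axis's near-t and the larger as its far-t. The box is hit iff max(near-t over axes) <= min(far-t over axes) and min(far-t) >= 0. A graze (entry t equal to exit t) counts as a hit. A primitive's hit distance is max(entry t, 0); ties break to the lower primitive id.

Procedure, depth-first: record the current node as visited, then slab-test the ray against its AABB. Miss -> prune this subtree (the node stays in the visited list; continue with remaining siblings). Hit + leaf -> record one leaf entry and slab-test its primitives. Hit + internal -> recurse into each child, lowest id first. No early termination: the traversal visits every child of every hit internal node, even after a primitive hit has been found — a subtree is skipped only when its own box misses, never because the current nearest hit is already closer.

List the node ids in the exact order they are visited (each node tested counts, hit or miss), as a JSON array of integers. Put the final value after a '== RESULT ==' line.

Walk:
N0 x:[0,33] y:[5,44] z:[11/3,50/3] -> hit [5,50/3], descend [7, 20]
  N7 x:[0,33] y:[5,26] z:[11/3,50/3] -> hit [5,50/3], descend [2, 13]
    N2 x:[0,33] y:[5,22] z:[11/3,38/3] -> hit [5,38/3], descend [9, 11]
      N9 x:[0,21] y:[5,17] z:[11/3,28/3] -> hit [5,28/3], descend [4, 10]
        N4 x:[19,21] y:[16,17] z:[23/3,28/3] -> miss, prune
        N10 x:[0,5] y:[5,8] z:[11/3,17/3] -> hit [5,5] leaf, test {P2@t=5}
      N11 x:[32,33] y:[19,22] z:[34/3,38/3] -> miss, prune
    N13 x:[1,18] y:[6,26] z:[43/3,50/3] -> hit [43/3,50/3], descend [16, 17]
      N16 x:[7,10] y:[21,26] z:[43/3,46/3] -> miss, prune
      N17 x:[1,18] y:[6,19] z:[43/3,50/3] -> hit [43/3,50/3], descend [8, 19]
        N8 x:[15,18] y:[13,19] z:[46/3,50/3] -> hit [46/3,50/3] leaf, test {P10@t=46/3}
        N19 x:[1,5] y:[6,9] z:[43/3,44/3] -> miss, prune
  N20 x:[3,21] y:[25,44] z:[4,50/3] -> miss, prune

Summary -> nodes [0, 7, 2, 9, 4, 10, 11, 13, 16, 17, 8, 19, 20]; box-tests=13; leaf-entries=2; first=P2

== RESULT ==
[0, 7, 2, 9, 4, 10, 11, 13, 16, 17, 8, 19, 20]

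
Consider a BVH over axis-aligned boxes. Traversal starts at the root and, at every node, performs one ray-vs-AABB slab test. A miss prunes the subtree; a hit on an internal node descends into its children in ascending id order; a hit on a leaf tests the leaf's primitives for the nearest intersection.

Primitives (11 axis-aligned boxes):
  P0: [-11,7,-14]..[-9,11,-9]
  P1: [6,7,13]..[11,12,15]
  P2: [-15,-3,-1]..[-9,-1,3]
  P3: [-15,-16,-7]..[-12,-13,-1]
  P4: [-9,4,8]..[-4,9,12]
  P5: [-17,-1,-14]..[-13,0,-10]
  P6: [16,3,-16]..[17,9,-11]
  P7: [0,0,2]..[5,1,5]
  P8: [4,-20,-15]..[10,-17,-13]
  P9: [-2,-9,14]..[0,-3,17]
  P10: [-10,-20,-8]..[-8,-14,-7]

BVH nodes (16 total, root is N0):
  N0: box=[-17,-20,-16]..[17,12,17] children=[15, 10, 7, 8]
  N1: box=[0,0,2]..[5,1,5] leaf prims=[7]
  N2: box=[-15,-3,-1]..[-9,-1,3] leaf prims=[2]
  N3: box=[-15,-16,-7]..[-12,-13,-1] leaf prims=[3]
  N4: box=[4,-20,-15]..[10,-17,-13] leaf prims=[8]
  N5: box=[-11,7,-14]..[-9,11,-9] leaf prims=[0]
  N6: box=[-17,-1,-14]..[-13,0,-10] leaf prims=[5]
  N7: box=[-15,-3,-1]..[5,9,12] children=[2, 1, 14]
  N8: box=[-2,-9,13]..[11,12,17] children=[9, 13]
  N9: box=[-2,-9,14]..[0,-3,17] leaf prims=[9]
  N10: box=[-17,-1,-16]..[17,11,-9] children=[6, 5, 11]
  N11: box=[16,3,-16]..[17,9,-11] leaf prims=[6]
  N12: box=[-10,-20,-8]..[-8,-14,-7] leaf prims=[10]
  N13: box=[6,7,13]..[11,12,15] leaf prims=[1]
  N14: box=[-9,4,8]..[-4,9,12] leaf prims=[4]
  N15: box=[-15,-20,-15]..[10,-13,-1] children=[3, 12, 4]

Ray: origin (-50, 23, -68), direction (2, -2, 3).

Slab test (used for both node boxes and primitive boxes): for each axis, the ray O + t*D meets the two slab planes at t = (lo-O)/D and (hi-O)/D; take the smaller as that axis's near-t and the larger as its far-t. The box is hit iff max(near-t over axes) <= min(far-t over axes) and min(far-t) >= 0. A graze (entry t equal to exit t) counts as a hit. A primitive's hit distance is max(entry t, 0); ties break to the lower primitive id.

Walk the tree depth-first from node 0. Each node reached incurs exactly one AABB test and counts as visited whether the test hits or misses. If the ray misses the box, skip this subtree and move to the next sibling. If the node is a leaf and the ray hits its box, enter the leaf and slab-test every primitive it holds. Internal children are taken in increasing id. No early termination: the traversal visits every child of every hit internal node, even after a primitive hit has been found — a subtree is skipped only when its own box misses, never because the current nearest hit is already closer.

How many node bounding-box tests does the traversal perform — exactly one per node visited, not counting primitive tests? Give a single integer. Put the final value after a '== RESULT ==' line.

Traverse from the root:
N0 x:[33/2,67/2] y:[11/2,43/2] z:[52/3,85/3] -> hit [52/3,43/2], descend [7, 8, 10, 15]
  N7 x:[35/2,55/2] y:[7,13] z:[67/3,80/3] -> miss, prune
  N8 x:[24,61/2] y:[11/2,16] z:[27,85/3] -> miss, prune
  N10 x:[33/2,67/2] y:[6,12] z:[52/3,59/3] -> miss, prune
  N15 x:[35/2,30] y:[18,43/2] z:[53/3,67/3] -> hit [18,43/2], descend [3, 4, 12]
    N3 x:[35/2,19] y:[18,39/2] z:[61/3,67/3] -> miss, prune
    N4 x:[27,30] y:[20,43/2] z:[53/3,55/3] -> miss, prune
    N12 x:[20,21] y:[37/2,43/2] z:[20,61/3] -> hit [20,61/3] leaf, test {P10@t=20}

Summary -> nodes [0, 7, 8, 10, 15, 3, 4, 12]; box-tests=8; leaf-entries=1; first=P10

== RESULT ==
8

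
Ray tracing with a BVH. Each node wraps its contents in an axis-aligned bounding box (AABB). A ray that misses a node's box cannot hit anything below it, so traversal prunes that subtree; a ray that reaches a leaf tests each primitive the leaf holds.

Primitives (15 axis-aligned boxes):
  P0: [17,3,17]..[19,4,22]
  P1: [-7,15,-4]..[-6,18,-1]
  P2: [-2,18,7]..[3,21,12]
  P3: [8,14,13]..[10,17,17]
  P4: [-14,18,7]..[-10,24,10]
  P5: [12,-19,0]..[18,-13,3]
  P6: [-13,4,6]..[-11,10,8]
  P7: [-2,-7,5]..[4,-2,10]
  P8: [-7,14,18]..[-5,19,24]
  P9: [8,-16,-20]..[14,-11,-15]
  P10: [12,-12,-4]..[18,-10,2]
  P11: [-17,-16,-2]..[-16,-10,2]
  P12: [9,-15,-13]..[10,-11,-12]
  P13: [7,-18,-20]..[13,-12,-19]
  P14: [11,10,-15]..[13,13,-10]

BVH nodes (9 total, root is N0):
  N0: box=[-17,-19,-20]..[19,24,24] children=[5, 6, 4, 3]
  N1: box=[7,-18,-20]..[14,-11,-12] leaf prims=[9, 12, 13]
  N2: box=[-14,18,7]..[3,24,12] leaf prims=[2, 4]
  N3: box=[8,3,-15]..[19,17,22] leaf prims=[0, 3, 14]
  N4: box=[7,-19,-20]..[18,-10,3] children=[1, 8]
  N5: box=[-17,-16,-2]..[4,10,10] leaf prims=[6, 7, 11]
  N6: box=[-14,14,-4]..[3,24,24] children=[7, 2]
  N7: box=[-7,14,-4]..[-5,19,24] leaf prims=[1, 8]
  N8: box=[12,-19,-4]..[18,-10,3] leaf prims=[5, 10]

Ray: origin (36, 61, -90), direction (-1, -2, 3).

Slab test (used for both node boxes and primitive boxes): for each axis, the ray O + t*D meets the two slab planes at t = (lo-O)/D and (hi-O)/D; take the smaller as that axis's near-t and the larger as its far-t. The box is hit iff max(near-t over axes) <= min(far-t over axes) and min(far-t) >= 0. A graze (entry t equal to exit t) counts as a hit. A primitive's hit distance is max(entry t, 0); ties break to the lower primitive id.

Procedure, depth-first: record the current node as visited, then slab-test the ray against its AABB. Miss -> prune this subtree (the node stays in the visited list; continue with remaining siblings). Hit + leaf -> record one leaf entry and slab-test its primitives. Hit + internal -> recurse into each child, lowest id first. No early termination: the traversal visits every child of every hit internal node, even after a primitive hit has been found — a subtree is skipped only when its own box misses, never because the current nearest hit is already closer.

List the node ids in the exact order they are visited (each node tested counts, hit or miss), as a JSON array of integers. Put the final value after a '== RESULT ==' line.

Walk:
N0 x:[17,53] y:[37/2,40] z:[70/3,38] -> hit [70/3,38], descend [3, 4, 5, 6]
  N3 x:[17,28] y:[22,29] z:[25,112/3] -> hit [25,28] leaf, test {P0(miss), P3(miss), P14@t=25}
  N4 x:[18,29] y:[71/2,40] z:[70/3,31] -> miss, prune
  N5 x:[32,53] y:[51/2,77/2] z:[88/3,100/3] -> hit [32,100/3] leaf, test {P6(miss), P7@t=32, P11(miss)}
  N6 x:[33,50] y:[37/2,47/2] z:[86/3,38] -> miss, prune

Visited [0, 3, 4, 5, 6]. Tests: 5 box, 2 leaf. Nearest: P14.

== RESULT ==
[0, 3, 4, 5, 6]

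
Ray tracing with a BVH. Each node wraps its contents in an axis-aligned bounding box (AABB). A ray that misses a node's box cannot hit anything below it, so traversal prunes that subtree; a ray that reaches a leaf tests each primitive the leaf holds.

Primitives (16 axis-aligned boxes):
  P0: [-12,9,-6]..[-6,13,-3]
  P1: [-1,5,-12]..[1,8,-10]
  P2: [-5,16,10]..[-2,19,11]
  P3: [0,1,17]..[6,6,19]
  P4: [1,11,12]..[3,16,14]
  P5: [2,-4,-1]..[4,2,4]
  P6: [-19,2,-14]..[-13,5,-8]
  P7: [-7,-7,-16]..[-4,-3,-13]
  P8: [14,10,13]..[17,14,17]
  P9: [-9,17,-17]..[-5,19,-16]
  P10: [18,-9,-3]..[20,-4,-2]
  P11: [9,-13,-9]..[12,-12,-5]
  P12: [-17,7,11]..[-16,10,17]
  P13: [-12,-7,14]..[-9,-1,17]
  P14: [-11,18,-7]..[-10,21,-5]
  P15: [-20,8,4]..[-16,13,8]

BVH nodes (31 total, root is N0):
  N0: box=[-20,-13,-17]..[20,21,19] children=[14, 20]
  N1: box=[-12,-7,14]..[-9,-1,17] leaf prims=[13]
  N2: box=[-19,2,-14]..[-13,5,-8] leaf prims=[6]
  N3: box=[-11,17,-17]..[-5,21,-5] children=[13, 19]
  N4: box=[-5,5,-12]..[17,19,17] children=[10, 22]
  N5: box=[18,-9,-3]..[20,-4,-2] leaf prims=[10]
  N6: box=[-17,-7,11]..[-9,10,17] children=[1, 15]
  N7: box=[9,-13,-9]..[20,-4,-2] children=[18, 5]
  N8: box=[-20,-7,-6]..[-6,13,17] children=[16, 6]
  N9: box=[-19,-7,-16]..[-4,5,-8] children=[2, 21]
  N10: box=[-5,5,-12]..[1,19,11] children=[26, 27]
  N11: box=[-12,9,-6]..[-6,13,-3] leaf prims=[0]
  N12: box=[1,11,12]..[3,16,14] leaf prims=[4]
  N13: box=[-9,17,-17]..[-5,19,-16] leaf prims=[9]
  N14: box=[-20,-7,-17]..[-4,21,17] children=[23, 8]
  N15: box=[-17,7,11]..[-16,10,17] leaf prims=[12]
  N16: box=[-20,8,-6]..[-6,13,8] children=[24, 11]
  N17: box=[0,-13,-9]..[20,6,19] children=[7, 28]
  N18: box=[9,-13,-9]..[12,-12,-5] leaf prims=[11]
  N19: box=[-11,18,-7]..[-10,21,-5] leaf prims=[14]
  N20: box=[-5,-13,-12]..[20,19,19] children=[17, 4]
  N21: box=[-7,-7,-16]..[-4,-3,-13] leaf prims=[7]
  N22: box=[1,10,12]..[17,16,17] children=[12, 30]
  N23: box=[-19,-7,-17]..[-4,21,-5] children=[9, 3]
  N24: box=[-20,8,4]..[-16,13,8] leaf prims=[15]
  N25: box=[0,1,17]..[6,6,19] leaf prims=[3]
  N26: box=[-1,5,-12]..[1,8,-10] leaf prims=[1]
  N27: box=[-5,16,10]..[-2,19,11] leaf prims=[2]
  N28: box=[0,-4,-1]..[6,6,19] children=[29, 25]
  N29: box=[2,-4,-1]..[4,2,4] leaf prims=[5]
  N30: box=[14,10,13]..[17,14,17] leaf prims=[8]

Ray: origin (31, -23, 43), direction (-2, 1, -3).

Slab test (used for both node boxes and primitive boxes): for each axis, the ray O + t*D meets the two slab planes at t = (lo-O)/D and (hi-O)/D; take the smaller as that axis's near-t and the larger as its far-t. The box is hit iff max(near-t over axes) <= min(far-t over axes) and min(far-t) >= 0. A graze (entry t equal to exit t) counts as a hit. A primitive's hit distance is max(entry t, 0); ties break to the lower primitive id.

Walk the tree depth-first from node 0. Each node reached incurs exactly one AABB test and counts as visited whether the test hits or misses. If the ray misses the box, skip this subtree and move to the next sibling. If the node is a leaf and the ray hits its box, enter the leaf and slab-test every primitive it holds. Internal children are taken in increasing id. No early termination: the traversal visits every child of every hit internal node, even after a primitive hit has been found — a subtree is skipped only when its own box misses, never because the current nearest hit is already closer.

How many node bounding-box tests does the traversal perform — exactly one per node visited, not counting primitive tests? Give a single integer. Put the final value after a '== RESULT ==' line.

Walk:
N0 x:[11/2,51/2] y:[10,44] z:[8,20] -> hit [10,20], descend [14, 20]
  N14 x:[35/2,51/2] y:[16,44] z:[26/3,20] -> hit [35/2,20], descend [8, 23]
    N8 x:[37/2,51/2] y:[16,36] z:[26/3,49/3] -> miss, prune
    N23 x:[35/2,25] y:[16,44] z:[16,20] -> hit [35/2,20], descend [3, 9]
      N3 x:[18,21] y:[40,44] z:[16,20] -> miss, prune
      N9 x:[35/2,25] y:[16,28] z:[17,59/3] -> hit [35/2,59/3], descend [2, 21]
        N2 x:[22,25] y:[25,28] z:[17,19] -> miss, prune
        N21 x:[35/2,19] y:[16,20] z:[56/3,59/3] -> hit [56/3,19] leaf, test {P7@t=56/3}
  N20 x:[11/2,18] y:[10,42] z:[8,55/3] -> hit [10,18], descend [4, 17]
    N4 x:[7,18] y:[28,42] z:[26/3,55/3] -> miss, prune
    N17 x:[11/2,31/2] y:[10,29] z:[8,52/3] -> hit [10,31/2], descend [7, 28]
      N7 x:[11/2,11] y:[10,19] z:[15,52/3] -> miss, prune
      N28 x:[25/2,31/2] y:[19,29] z:[8,44/3] -> miss, prune

Visited [0, 14, 8, 23, 3, 9, 2, 21, 20, 4, 17, 7, 28]. Tests: 13 box, 1 leaf. Nearest: P7.

== RESULT ==
13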